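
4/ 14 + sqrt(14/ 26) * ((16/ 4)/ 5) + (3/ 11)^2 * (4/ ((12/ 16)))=4 * sqrt(91)/ 65 + 578/ 847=1.27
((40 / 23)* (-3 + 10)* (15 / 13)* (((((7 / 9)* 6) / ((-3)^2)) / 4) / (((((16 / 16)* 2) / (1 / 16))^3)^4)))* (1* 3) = 1225 / 258542647408085434368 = 0.00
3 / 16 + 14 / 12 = 65 / 48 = 1.35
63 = 63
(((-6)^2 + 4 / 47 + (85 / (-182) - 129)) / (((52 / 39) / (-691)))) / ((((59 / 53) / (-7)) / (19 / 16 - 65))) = 89605153762461 / 4614272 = 19419131.29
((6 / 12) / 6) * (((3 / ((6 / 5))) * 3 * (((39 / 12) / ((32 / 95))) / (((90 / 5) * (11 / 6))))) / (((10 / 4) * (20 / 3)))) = 247 / 22528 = 0.01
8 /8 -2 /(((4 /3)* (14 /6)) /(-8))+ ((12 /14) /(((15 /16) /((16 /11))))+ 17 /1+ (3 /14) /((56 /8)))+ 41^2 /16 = 129.57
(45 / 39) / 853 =15 / 11089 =0.00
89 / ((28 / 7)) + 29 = 205 / 4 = 51.25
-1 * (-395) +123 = 518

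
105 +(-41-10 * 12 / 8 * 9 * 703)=-94841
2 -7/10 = 13/10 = 1.30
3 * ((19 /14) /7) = 57 /98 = 0.58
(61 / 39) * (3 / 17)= 61 / 221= 0.28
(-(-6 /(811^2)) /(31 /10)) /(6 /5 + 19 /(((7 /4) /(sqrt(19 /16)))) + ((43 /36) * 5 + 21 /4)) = 36977850 /14497786860497-8079750 * sqrt(19) /14497786860497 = 0.00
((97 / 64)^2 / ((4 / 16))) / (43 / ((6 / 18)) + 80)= 9409 / 214016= 0.04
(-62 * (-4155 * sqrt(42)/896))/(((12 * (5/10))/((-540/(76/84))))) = -17388675 * sqrt(42)/608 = -185347.85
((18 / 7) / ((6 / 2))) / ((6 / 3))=3 / 7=0.43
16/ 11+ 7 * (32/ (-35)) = -272/ 55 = -4.95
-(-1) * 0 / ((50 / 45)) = 0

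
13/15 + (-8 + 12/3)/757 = 9781/11355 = 0.86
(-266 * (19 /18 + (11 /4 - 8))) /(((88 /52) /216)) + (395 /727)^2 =142407.02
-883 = -883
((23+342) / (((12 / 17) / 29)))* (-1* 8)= -359890 / 3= -119963.33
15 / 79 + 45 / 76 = 4695 / 6004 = 0.78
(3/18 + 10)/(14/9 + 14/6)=183/70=2.61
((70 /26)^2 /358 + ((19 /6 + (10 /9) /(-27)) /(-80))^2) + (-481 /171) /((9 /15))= -4054355355561391 /868852087833600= -4.67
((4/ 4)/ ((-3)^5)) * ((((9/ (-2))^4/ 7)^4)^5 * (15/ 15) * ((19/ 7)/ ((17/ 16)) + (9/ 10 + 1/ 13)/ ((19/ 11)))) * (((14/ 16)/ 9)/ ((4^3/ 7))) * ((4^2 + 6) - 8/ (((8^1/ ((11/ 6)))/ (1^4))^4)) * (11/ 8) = -18144670195590058028651207029681876833626339020780600209182323635404413904063077010397/ 19415929197798229360204279144820383195456149378826240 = -934524946539651968760726500000000.00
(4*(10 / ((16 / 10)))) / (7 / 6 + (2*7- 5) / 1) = 150 / 61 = 2.46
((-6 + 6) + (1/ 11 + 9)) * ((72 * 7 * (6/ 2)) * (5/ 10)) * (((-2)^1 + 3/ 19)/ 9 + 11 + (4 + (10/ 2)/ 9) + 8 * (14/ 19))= 30517200/ 209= 146015.31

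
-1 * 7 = -7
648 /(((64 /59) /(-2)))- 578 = -7091 /4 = -1772.75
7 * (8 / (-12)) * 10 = -140 / 3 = -46.67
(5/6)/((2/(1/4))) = 5/48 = 0.10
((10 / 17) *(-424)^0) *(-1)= -10 / 17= -0.59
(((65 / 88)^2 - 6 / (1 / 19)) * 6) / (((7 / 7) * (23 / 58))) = -1716.61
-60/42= -10/7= -1.43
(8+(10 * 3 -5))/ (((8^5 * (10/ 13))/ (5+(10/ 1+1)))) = 429/ 20480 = 0.02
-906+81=-825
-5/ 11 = -0.45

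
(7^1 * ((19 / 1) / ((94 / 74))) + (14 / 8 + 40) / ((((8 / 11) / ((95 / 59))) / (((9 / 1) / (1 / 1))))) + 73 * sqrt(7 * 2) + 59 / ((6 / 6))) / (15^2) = 5.64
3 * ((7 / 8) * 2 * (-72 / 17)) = -378 / 17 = -22.24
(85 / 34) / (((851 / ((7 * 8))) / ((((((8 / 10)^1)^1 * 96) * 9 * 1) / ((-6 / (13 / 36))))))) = -5824 / 851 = -6.84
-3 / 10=-0.30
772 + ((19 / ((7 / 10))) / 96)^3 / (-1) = 29283461857 / 37933056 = 771.98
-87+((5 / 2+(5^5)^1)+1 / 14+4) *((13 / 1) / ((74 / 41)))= 11638827 / 518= 22468.78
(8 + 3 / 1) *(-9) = -99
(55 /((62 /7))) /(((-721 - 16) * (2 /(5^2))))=-875 /8308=-0.11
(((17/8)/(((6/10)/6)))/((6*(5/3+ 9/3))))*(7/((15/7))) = 119/48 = 2.48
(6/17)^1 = 0.35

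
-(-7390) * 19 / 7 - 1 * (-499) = 143903 / 7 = 20557.57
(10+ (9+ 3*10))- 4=45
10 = 10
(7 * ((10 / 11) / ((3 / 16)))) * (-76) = -85120 / 33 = -2579.39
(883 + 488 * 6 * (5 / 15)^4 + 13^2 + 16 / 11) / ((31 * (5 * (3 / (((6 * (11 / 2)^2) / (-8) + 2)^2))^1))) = 8863813583 / 8838720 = 1002.84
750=750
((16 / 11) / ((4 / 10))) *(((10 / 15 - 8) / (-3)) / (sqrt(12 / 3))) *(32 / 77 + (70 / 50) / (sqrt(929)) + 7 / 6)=56 *sqrt(929) / 8361 + 14620 / 2079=7.24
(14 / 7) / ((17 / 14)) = 28 / 17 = 1.65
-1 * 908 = -908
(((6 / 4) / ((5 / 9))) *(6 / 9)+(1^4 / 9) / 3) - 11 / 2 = -989 / 270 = -3.66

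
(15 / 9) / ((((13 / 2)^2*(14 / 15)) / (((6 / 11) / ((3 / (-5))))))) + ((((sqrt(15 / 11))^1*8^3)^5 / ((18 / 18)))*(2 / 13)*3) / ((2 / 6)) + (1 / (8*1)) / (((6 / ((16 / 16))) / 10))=53065 / 312312 + 142496706959769600*sqrt(165) / 17303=105785317146860.86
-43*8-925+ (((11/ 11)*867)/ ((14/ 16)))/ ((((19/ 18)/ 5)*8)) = -90747/ 133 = -682.31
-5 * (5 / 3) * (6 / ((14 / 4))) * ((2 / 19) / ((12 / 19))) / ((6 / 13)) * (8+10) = -650 / 7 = -92.86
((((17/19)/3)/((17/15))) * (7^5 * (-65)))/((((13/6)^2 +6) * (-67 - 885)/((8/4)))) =200655/3553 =56.47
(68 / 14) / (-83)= -34 / 581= -0.06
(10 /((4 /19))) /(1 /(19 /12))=1805 /24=75.21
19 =19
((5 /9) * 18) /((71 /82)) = 820 /71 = 11.55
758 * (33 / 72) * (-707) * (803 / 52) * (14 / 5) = -16567801943 / 1560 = -10620385.86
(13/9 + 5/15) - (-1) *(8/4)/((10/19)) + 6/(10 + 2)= 547/90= 6.08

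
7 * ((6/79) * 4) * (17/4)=714/79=9.04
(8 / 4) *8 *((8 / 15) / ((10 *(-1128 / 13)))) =-104 / 10575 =-0.01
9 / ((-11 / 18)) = -162 / 11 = -14.73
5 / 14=0.36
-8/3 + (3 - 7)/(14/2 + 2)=-28/9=-3.11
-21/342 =-7/114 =-0.06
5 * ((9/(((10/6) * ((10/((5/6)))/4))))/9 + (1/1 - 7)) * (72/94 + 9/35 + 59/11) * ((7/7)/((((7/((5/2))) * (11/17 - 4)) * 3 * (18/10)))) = 142437560/38987487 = 3.65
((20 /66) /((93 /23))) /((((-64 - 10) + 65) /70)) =-16100 /27621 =-0.58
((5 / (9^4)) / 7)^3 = 0.00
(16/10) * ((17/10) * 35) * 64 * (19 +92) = 3381504/5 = 676300.80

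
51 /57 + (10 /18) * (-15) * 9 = -1408 /19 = -74.11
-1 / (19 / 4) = -4 / 19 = -0.21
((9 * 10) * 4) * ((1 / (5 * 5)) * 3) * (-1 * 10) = -432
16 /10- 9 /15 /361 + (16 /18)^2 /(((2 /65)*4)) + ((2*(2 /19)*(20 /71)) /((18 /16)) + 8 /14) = 125595653 /14532777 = 8.64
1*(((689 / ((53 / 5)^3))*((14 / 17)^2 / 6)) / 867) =159250 / 2111494401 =0.00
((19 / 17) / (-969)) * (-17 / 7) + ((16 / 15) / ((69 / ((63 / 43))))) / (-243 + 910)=3338299 / 1177498455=0.00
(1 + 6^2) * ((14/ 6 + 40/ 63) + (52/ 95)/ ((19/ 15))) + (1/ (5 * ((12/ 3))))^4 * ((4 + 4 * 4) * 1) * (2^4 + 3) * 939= 23296917863/ 181944000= 128.04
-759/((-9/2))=506/3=168.67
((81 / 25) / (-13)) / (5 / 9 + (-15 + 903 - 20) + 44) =-729 / 2669225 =-0.00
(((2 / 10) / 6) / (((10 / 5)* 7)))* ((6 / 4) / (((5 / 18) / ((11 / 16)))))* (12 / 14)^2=891 / 137200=0.01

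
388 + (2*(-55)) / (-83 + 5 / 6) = 191944 / 493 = 389.34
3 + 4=7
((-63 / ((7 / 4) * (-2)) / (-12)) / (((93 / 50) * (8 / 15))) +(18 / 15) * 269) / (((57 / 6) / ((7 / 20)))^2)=19521453 / 44764000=0.44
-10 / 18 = -5 / 9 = -0.56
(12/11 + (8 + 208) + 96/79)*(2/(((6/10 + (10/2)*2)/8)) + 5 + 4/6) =72152276/46057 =1566.59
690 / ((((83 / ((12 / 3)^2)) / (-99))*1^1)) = -1092960 / 83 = -13168.19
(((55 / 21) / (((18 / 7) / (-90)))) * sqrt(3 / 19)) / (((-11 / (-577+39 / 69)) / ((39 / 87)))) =-4308850 * sqrt(57) / 38019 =-855.65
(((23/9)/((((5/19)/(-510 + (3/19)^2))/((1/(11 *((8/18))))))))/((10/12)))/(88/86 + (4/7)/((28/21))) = -166243203/198550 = -837.29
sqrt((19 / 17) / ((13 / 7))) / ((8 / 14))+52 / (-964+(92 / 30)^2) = -2925 / 53696+7 * sqrt(29393) / 884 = 1.30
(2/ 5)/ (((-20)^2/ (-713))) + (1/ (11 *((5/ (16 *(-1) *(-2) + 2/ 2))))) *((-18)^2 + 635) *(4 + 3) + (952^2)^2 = 821386944443087/ 1000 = 821386944443.09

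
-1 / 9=-0.11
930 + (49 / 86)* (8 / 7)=40018 / 43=930.65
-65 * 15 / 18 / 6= -9.03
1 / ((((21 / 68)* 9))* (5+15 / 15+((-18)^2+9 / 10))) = 680 / 625401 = 0.00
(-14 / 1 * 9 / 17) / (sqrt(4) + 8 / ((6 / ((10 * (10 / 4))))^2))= -567 / 10778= -0.05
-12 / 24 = -1 / 2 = -0.50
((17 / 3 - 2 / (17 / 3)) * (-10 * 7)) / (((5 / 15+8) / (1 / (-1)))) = 44.64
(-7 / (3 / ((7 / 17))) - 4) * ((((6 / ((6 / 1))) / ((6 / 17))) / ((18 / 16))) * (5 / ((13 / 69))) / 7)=-116380 / 2457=-47.37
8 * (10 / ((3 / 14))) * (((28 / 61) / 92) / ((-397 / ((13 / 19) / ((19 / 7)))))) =-713440 / 603221253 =-0.00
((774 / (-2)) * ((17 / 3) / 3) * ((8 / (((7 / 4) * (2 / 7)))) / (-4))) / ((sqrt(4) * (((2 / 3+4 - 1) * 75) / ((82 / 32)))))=29971 / 2200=13.62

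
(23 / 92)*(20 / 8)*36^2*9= 7290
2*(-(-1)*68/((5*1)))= 136/5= 27.20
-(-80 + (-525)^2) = -275545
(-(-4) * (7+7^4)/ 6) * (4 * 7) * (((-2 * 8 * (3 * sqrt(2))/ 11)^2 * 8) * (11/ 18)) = 276168704/ 33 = 8368748.61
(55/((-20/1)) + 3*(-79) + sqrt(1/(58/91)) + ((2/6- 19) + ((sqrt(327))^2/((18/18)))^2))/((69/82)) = 41*sqrt(5278)/2001 + 52481927/414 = 126769.43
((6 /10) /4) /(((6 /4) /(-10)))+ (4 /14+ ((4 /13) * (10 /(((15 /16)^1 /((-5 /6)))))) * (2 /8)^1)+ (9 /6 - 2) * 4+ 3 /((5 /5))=-326 /819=-0.40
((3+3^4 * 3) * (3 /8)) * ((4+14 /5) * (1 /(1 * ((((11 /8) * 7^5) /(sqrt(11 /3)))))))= 8364 * sqrt(33) /924385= 0.05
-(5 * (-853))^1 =4265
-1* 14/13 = -14/13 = -1.08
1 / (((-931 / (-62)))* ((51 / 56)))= 496 / 6783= 0.07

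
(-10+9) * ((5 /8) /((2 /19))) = -95 /16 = -5.94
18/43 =0.42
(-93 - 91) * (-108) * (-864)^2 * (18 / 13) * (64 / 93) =5696397508608 / 403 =14134981410.94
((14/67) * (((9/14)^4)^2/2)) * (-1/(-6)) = 14348907/28250819072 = 0.00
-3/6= -1/2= -0.50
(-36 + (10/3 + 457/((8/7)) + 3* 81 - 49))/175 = 13469/4200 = 3.21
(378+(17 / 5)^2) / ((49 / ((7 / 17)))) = 9739 / 2975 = 3.27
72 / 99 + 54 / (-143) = 50 / 143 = 0.35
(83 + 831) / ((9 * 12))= 457 / 54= 8.46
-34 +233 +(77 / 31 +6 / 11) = 68892 / 341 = 202.03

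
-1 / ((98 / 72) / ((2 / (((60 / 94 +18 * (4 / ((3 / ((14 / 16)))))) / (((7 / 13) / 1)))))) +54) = -376 / 30587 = -0.01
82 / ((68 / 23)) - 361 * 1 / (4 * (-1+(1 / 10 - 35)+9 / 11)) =116958 / 3859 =30.31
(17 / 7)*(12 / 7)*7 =204 / 7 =29.14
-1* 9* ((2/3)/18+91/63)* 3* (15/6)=-100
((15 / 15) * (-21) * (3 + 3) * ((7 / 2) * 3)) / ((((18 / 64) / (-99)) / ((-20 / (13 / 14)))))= -130394880 / 13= -10030375.38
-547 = -547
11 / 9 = 1.22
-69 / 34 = -2.03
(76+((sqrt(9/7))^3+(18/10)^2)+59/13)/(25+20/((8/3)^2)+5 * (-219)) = -435648/5549375 -432 * sqrt(7)/836675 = -0.08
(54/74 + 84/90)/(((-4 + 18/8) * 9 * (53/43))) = -158756/1853145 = -0.09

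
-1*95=-95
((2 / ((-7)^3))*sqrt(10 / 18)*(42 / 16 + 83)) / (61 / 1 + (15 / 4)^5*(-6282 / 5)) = 87680*sqrt(5) / 490841379147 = 0.00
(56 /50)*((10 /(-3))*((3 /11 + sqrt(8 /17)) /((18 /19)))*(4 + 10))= -14896*sqrt(34) /2295-7448 /495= -52.89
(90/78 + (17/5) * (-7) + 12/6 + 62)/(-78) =-448/845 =-0.53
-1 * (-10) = 10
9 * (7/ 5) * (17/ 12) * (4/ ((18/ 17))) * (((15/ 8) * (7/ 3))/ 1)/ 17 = 17.35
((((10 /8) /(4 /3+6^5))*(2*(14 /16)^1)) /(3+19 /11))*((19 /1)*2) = 1155 /510848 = 0.00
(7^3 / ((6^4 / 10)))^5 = 14836129718571875 / 114254951251968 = 129.85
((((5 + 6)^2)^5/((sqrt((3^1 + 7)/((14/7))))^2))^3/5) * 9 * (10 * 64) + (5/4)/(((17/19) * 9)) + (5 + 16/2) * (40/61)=750437090498381596434935725520948074039/4666500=160813691310057129847837900000000.00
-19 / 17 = -1.12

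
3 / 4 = 0.75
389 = 389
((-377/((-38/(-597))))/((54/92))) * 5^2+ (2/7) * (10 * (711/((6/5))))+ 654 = -299158387/1197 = -249923.46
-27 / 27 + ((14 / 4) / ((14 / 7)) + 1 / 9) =31 / 36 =0.86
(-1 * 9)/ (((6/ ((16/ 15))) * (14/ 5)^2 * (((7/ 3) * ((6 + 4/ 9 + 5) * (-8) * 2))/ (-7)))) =-0.00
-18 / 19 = -0.95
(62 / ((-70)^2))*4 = 62 / 1225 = 0.05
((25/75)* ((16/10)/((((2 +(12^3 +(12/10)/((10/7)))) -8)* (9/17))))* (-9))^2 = 462400/16695999369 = 0.00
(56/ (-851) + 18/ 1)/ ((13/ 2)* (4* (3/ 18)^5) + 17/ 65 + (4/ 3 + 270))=3857012640/ 58411194151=0.07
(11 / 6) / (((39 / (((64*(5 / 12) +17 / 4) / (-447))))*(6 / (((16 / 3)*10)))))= -40810 / 1412073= -0.03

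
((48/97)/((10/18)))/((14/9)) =1944/3395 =0.57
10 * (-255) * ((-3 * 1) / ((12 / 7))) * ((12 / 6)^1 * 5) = 44625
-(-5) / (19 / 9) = 2.37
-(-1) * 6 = 6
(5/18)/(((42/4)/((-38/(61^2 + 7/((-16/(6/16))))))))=-0.00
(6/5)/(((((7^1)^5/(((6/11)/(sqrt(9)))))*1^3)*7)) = 12/6470695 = 0.00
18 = 18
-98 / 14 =-7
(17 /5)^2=289 /25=11.56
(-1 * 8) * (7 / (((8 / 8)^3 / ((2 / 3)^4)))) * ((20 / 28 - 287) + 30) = 76544 / 27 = 2834.96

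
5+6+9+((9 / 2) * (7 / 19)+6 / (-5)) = 3887 / 190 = 20.46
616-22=594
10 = 10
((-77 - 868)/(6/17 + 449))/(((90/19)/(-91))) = 617253/15278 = 40.40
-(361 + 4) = -365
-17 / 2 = -8.50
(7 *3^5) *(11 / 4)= 18711 / 4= 4677.75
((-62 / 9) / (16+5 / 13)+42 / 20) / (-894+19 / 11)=-354167 / 188153550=-0.00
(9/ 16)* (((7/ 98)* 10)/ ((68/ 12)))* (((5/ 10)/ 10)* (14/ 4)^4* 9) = 83349/ 17408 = 4.79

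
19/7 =2.71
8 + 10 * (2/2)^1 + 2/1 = 20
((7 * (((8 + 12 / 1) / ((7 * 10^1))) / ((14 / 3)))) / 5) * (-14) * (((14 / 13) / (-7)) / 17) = 12 / 1105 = 0.01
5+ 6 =11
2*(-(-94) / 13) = 14.46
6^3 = 216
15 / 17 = 0.88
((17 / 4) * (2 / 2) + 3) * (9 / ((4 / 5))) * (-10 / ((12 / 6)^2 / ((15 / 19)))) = -97875 / 608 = -160.98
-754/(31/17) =-12818/31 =-413.48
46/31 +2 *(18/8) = 371/62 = 5.98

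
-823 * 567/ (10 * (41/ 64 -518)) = 1659168/ 18395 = 90.20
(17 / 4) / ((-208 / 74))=-1.51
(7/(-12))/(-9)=7/108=0.06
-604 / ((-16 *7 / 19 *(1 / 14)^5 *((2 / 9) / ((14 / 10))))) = 1735894188 / 5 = 347178837.60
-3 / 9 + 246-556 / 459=112205 / 459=244.46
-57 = -57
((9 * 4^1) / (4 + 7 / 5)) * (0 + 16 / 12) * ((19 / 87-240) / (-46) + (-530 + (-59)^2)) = 20575240 / 783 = 26277.45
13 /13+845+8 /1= 854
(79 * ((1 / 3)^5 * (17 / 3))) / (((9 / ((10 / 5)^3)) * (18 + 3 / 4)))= 42976 / 492075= 0.09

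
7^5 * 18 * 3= 907578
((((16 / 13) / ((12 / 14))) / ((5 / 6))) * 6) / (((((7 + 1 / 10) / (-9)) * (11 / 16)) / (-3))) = 580608 / 10153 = 57.19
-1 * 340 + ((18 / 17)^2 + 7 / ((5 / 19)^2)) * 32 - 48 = 20825596 / 7225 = 2882.44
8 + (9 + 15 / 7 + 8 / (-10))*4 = 1728 / 35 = 49.37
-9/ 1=-9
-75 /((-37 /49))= 3675 /37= 99.32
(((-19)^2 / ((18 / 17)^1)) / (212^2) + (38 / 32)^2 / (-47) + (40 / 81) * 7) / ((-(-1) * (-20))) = -9402038279 / 54752578560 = -0.17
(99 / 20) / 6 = 33 / 40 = 0.82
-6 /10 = -3 /5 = -0.60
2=2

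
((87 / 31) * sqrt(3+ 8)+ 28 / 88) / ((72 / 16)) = 7 / 99+ 58 * sqrt(11) / 93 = 2.14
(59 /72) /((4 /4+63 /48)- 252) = -118 /35955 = -0.00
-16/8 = -2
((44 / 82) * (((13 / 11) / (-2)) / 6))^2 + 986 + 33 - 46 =58882237 / 60516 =973.00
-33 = -33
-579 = -579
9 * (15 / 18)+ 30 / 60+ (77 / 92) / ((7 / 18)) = 467 / 46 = 10.15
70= 70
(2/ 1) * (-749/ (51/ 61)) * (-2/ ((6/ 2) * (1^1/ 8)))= 1462048/ 153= 9555.87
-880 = -880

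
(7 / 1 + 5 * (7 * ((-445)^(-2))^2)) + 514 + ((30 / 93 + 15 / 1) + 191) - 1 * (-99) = 200900655682217 / 243126183875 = 826.32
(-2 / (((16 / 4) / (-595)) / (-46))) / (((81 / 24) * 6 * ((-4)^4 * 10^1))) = -2737 / 10368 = -0.26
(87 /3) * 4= 116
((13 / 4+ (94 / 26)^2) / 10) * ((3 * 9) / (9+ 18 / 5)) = 33099 / 9464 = 3.50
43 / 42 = 1.02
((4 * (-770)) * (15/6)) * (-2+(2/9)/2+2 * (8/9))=7700/9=855.56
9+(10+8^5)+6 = 32793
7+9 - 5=11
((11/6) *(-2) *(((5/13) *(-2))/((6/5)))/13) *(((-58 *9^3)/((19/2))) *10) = -8047.03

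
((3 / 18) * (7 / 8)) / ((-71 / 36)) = -0.07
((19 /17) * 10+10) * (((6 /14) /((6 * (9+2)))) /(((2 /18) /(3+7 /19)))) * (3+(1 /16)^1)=45360 /3553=12.77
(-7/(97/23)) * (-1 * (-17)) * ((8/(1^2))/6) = -37.62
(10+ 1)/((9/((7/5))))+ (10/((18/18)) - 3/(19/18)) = 7583/855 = 8.87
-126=-126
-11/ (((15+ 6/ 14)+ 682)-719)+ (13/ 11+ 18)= 32708/ 1661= 19.69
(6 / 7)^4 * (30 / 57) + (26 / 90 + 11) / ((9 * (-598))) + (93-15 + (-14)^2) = 1515197592544 / 5524232805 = 274.28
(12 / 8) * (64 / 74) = 48 / 37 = 1.30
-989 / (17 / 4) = -3956 / 17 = -232.71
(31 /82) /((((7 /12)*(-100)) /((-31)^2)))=-89373 /14350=-6.23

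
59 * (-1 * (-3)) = 177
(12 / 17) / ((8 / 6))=9 / 17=0.53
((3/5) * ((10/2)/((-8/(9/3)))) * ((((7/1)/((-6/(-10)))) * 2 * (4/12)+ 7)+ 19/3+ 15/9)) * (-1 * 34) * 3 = 10455/4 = 2613.75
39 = 39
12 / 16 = 3 / 4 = 0.75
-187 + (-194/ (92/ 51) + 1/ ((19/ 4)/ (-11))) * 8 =-465787/ 437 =-1065.87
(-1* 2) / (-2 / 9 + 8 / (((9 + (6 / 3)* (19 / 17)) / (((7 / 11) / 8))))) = 37818 / 3131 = 12.08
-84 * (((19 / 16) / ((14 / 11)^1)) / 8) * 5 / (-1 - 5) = 1045 / 128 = 8.16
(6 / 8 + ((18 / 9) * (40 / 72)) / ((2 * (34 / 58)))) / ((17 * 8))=1039 / 83232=0.01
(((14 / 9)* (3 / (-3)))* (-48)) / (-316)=-56 / 237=-0.24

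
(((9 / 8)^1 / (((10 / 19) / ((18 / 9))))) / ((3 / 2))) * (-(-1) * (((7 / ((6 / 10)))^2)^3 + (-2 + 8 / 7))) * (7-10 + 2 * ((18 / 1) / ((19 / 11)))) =1454067615113 / 11340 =128224657.42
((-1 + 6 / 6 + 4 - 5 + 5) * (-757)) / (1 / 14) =-42392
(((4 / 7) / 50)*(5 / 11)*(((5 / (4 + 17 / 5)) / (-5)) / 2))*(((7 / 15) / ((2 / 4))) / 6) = -0.00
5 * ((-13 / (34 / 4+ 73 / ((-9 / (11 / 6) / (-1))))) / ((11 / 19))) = -33345 / 6941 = -4.80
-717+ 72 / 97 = -69477 / 97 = -716.26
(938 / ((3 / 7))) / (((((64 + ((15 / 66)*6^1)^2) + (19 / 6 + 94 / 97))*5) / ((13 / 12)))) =500923423 / 73938075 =6.77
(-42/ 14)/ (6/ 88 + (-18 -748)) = 132/ 33701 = 0.00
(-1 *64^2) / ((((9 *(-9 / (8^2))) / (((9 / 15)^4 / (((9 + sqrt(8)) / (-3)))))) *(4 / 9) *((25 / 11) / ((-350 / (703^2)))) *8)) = 306561024 / 22548285625 - 68124672 *sqrt(2) / 22548285625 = 0.01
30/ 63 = 10/ 21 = 0.48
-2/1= -2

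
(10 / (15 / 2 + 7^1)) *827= 16540 / 29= 570.34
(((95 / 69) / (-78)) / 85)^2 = 361 / 8371152036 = 0.00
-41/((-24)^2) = -0.07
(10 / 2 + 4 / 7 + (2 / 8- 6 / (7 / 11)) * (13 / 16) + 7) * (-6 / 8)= -3.84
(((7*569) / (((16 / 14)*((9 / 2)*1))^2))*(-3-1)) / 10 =-195167 / 3240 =-60.24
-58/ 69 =-0.84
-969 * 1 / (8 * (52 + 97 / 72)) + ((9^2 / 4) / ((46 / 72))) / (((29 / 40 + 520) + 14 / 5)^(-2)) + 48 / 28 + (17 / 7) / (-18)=3363406413313529 / 387172800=8687093.76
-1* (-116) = 116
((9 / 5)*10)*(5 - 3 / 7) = 576 / 7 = 82.29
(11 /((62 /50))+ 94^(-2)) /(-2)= -2429931 /547832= -4.44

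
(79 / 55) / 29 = 79 / 1595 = 0.05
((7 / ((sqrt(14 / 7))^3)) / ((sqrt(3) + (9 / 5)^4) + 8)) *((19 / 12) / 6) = 0.03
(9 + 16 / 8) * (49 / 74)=539 / 74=7.28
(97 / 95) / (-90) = -97 / 8550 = -0.01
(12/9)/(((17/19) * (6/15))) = 190/51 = 3.73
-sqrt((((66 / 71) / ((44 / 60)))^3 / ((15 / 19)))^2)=-923400 / 357911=-2.58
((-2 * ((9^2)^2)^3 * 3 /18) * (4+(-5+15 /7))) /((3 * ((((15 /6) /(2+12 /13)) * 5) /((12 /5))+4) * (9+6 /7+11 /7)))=-14309763181704 /26365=-542756047.10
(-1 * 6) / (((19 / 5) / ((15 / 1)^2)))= -6750 / 19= -355.26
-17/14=-1.21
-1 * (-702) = 702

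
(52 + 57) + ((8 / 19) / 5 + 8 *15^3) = 2575363 / 95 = 27109.08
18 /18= 1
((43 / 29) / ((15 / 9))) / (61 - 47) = 0.06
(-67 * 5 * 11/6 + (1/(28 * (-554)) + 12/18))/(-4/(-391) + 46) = -3720995683/279060880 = -13.33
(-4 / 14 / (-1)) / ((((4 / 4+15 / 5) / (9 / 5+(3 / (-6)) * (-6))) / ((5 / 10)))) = 6 / 35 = 0.17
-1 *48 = -48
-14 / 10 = -7 / 5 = -1.40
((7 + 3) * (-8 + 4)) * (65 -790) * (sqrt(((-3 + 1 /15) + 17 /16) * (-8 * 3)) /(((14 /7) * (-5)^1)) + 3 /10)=8700 -290 * sqrt(4490)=-10732.16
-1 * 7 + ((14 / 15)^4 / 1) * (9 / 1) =-959 / 5625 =-0.17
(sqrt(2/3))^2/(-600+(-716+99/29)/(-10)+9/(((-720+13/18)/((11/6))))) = -136532/108289875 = -0.00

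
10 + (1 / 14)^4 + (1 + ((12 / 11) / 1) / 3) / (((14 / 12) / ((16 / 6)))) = 13.12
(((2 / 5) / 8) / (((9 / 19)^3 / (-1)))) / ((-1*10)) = 6859 / 145800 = 0.05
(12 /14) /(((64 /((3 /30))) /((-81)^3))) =-1594323 /2240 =-711.75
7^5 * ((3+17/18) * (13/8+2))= 34605613/144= 240316.76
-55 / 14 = -3.93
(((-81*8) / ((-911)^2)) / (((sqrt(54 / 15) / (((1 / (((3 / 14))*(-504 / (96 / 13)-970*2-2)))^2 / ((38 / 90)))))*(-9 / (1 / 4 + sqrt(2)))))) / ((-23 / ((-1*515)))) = 24225600*sqrt(10) / 23449755298388837 + 193804800*sqrt(5) / 23449755298388837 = 0.00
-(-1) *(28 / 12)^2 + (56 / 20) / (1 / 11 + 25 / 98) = 227213 / 16785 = 13.54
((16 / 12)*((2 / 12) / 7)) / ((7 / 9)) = 2 / 49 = 0.04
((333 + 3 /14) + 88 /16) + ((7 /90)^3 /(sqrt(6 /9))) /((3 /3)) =343 * sqrt(6) /1458000 + 2371 /7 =338.71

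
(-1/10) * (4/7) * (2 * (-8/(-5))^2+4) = -456/875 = -0.52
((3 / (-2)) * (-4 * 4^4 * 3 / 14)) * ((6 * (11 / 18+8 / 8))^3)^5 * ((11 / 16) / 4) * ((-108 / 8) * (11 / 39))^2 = 11485450223053183490903119 / 23284989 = 493255557176908414.73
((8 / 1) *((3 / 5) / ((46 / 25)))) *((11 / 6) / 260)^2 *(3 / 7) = 121 / 2176720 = 0.00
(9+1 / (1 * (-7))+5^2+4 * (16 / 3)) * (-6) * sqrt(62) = -2318 * sqrt(62) / 7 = -2607.42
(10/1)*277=2770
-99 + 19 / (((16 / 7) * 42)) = -9485 / 96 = -98.80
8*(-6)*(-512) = 24576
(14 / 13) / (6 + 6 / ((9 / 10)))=21 / 247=0.09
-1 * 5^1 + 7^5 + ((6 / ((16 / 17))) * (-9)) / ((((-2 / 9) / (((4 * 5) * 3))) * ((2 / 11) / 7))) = 613215.12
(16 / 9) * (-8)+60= 412 / 9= 45.78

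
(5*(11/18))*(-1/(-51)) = 0.06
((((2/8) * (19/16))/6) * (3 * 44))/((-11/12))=-57/8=-7.12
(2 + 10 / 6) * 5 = 55 / 3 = 18.33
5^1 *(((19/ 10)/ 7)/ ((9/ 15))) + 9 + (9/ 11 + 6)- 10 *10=-37847/ 462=-81.92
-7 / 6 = -1.17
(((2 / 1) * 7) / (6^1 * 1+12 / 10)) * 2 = 3.89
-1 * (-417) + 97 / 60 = 25117 / 60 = 418.62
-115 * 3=-345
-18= -18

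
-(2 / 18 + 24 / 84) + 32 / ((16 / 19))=2369 / 63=37.60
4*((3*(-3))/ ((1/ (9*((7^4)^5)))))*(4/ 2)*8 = -413643108486820613184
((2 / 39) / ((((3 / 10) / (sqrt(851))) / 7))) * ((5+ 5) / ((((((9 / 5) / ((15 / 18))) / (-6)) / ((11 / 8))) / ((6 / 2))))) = -48125 * sqrt(851) / 351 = -3999.71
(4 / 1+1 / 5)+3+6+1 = 71 / 5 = 14.20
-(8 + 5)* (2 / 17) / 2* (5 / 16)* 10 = -325 / 136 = -2.39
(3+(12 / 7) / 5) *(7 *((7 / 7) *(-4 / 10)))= -234 / 25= -9.36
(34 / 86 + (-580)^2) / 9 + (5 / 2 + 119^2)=13297661 / 258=51541.32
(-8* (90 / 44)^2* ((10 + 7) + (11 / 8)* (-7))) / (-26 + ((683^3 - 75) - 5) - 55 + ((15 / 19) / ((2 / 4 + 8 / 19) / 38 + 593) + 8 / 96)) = -306929004975 / 396157740152014951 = -0.00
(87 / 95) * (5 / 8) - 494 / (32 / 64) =-150089 / 152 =-987.43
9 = 9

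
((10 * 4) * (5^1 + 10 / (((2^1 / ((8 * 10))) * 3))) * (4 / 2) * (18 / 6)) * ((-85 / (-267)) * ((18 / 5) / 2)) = 1693200 / 89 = 19024.72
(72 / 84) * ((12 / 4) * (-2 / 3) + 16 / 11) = -36 / 77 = -0.47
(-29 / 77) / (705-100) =-29 / 46585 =-0.00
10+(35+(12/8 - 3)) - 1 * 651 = -1215/2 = -607.50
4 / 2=2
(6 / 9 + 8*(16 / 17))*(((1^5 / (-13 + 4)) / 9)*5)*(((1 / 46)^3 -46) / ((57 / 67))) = 1833269075 / 67015836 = 27.36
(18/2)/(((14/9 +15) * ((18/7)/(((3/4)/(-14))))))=-27/2384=-0.01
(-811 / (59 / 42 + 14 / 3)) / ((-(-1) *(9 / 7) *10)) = -39739 / 3825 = -10.39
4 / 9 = 0.44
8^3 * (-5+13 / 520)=-12736 / 5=-2547.20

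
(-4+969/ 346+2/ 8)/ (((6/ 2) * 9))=-73/ 2076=-0.04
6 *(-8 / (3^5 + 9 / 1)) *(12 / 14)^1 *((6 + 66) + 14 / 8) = -590 / 49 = -12.04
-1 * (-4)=4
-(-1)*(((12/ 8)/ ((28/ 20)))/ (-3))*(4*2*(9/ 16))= -45/ 28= -1.61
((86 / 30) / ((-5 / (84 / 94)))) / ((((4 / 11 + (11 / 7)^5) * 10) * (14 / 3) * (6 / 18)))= -0.00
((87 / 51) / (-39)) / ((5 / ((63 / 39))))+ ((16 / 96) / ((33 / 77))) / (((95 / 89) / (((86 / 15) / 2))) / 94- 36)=-41744811556 / 1674129952755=-0.02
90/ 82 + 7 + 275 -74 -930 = -29557/ 41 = -720.90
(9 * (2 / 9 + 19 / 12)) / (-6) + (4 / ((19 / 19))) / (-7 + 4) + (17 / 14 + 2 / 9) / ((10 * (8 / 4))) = -2501 / 630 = -3.97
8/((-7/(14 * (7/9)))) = -112/9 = -12.44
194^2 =37636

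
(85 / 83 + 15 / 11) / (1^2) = 2180 / 913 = 2.39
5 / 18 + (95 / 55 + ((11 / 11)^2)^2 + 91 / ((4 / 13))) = 118307 / 396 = 298.76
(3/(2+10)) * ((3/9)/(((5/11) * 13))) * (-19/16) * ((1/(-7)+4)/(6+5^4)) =-1881/18374720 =-0.00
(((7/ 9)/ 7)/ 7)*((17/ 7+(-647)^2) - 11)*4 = 11720812/ 441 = 26577.80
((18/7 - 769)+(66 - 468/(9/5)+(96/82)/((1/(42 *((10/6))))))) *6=-1512738/287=-5270.86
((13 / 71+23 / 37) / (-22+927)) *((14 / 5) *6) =177576 / 11887175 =0.01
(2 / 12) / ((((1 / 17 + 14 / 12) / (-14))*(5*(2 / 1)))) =-119 / 625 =-0.19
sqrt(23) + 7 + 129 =sqrt(23) + 136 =140.80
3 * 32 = 96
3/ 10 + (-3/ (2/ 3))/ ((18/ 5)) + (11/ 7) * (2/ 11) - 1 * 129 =-18153/ 140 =-129.66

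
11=11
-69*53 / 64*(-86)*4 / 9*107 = 5608619 / 24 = 233692.46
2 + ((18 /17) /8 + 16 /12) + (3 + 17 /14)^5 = 36556199641 /27429024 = 1332.76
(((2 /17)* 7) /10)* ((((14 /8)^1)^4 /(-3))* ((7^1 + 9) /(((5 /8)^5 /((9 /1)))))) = -103262208 /265625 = -388.75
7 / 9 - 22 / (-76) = 365 / 342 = 1.07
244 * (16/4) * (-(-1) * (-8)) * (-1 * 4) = 31232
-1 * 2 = -2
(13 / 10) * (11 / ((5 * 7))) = 143 / 350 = 0.41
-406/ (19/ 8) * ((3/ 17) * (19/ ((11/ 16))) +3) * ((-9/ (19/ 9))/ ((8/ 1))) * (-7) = -339087546/ 67507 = -5023.00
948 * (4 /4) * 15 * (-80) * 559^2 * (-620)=220396599072000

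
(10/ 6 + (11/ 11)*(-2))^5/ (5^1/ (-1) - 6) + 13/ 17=0.77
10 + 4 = 14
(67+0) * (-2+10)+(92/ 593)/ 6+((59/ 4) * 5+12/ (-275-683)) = 2078417339/ 3408564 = 609.76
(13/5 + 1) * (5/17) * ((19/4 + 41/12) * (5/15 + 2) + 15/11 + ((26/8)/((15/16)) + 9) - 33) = -113/935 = -0.12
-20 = -20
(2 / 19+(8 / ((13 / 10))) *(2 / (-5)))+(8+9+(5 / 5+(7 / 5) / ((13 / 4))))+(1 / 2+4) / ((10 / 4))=4415 / 247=17.87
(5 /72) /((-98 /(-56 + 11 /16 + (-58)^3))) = 15613385 /112896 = 138.30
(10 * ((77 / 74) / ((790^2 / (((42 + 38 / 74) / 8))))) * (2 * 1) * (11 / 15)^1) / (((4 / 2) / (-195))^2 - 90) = -675491817 / 467830829512544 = -0.00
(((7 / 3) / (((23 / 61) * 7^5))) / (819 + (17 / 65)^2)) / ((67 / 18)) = 773175 / 6401941313362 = 0.00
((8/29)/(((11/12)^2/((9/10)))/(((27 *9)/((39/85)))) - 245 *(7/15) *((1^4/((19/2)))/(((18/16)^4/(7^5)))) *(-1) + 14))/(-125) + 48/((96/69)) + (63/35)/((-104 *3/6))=41730713258596399473/1210800742410018500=34.47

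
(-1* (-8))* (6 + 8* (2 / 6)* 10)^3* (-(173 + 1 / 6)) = -3911593952 / 81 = -48291283.36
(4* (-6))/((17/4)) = -96/17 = -5.65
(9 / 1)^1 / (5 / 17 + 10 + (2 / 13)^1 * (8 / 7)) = 4641 / 5399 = 0.86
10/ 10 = 1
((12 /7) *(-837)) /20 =-2511 /35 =-71.74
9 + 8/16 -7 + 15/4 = 25/4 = 6.25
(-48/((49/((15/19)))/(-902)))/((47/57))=1948320/2303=845.99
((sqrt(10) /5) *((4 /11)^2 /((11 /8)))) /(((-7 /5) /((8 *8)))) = -8192 *sqrt(10) /9317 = -2.78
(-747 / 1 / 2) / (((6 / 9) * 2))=-280.12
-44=-44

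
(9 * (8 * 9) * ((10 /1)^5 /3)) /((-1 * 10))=-2160000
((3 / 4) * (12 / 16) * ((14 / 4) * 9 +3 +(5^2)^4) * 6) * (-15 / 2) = -9888568.59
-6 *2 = -12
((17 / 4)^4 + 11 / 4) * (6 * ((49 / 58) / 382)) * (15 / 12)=61905375 / 11343872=5.46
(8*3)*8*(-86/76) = -4128/19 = -217.26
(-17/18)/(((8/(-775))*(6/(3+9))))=13175/72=182.99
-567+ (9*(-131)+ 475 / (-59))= -103489 / 59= -1754.05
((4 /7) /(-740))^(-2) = 1677025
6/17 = 0.35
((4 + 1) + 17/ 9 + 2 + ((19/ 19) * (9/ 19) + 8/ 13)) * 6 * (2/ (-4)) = -22181/ 741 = -29.93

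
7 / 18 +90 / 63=229 / 126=1.82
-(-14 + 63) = -49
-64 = -64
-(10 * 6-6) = -54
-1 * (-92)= 92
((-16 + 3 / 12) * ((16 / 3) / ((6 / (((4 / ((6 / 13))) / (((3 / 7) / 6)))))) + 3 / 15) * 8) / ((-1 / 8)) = 1633744 / 15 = 108916.27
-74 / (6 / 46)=-1702 / 3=-567.33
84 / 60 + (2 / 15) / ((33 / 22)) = 67 / 45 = 1.49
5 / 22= 0.23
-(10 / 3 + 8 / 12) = -4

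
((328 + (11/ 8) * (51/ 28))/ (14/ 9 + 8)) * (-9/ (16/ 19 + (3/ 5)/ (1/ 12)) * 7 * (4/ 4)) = -569683935/ 2102528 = -270.95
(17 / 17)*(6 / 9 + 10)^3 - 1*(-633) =49859 / 27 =1846.63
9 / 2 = 4.50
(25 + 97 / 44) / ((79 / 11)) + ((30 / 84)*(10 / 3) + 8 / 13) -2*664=-114081335 / 86268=-1322.41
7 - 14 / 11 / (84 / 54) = 68 / 11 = 6.18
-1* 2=-2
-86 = -86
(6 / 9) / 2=1 / 3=0.33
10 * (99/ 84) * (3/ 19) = 495/ 266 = 1.86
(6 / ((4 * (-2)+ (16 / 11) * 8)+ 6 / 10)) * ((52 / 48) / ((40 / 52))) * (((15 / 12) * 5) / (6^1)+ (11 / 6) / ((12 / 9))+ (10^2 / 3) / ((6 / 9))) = 1169311 / 11184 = 104.55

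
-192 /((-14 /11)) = 150.86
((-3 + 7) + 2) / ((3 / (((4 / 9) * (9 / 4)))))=2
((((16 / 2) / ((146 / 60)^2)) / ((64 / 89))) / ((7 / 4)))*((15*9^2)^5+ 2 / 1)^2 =280779437568933004059099091171566450 / 37303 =7526993474222797202881781000000.00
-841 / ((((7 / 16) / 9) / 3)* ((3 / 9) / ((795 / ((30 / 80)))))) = -330094902.86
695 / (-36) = -695 / 36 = -19.31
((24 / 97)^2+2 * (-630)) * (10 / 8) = -14818455 / 9409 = -1574.92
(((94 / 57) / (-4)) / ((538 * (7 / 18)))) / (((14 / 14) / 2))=-141 / 35777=-0.00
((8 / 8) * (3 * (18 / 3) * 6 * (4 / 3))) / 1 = 144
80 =80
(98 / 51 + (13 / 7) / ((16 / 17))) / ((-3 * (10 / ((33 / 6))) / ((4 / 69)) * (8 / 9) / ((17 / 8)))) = -244717 / 2472960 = -0.10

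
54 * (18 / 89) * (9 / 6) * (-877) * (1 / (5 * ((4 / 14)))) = -4475331 / 445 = -10056.92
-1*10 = -10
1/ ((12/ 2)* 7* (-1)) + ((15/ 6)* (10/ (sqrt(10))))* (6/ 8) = -1/ 42 + 15* sqrt(10)/ 8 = 5.91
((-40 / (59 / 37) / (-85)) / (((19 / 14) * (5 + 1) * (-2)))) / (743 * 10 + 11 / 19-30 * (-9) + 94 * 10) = -148 / 70570077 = -0.00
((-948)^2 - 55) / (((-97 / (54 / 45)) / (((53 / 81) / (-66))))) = 47628397 / 432135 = 110.22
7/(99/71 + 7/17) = 8449/2180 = 3.88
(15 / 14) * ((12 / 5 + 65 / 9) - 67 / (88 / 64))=-19357 / 462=-41.90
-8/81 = -0.10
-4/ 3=-1.33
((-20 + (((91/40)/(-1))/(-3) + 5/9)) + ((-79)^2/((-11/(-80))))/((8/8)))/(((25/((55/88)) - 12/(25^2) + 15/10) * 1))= 22458350375/20532996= 1093.77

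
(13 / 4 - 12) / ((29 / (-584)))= 176.21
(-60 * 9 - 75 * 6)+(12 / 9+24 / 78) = -38546 / 39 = -988.36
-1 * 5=-5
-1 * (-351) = 351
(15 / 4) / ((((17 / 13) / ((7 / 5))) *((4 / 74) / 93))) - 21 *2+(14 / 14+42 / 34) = 933985 / 136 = 6867.54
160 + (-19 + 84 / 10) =747 / 5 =149.40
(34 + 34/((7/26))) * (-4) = -4488/7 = -641.14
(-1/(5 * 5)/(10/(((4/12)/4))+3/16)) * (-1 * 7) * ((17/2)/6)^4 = 584647/62305200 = 0.01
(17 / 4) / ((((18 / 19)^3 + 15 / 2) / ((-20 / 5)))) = -233206 / 114549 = -2.04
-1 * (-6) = 6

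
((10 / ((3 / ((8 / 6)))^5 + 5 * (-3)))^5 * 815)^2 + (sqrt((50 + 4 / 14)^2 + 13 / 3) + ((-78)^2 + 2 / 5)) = sqrt(1117047) / 21 + 770783707531430040534536100756973407515977354237622 / 126675038996521137786934725424469769218982538005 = 6135.06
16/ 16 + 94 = 95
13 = 13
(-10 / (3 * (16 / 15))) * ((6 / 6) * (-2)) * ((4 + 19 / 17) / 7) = 2175 / 476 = 4.57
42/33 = 14/11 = 1.27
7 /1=7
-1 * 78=-78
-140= -140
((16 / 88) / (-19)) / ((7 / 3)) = -6 / 1463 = -0.00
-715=-715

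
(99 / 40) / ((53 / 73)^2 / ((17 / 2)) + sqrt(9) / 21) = 62780949 / 5196760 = 12.08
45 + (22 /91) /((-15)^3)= 13820603 /307125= 45.00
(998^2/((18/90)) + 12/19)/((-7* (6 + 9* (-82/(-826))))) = -5582603128/54093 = -103203.80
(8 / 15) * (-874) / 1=-6992 / 15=-466.13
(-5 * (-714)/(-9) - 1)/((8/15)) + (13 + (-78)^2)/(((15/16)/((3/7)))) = 81663/40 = 2041.58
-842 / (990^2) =-421 / 490050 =-0.00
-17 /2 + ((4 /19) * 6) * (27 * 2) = 2269 /38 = 59.71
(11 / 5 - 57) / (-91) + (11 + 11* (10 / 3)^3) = 5147533 / 12285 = 419.01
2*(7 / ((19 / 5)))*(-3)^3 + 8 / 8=-1871 / 19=-98.47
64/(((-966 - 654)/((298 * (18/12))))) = -17.66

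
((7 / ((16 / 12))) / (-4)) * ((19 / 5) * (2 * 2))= -399 / 20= -19.95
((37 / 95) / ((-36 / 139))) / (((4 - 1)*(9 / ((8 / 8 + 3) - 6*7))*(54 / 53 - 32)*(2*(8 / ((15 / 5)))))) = -272579 / 21280320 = -0.01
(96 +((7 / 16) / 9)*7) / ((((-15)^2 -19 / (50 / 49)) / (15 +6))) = 2427775 / 247656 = 9.80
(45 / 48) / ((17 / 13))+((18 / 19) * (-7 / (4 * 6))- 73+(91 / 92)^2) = -12230835 / 170867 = -71.58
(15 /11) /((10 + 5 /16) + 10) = 48 /715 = 0.07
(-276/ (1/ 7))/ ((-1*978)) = 322/ 163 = 1.98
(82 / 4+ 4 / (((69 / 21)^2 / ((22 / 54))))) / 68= 589915 / 1942488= 0.30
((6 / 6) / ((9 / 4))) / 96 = 1 / 216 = 0.00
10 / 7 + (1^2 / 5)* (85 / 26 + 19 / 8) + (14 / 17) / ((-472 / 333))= 7215717 / 3650920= 1.98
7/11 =0.64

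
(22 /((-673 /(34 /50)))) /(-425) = 22 /420625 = 0.00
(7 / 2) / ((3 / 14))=49 / 3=16.33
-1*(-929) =929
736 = 736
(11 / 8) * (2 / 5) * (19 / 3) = 209 / 60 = 3.48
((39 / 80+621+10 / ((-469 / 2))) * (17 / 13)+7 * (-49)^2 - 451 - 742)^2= 64196422911951418729 / 237909817600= 269835114.66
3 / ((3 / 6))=6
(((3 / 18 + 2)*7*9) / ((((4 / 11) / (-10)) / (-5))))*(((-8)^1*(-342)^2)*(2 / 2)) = -17562144600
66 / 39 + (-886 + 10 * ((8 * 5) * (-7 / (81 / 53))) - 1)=-2861429 / 1053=-2717.41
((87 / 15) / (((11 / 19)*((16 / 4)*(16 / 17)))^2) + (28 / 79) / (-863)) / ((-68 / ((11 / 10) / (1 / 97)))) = -20001683484149 / 10444061900800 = -1.92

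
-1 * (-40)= 40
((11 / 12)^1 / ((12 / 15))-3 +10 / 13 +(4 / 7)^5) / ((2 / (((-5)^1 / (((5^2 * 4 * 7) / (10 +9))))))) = 204047897 / 2936519040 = 0.07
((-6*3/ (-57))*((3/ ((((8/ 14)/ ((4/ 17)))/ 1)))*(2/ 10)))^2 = 15876/ 2608225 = 0.01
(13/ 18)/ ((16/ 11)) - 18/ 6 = -721/ 288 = -2.50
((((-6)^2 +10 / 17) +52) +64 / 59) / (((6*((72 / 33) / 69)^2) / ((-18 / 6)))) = -44842.80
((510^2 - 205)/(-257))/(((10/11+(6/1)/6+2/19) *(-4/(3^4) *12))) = 1466587485/1731152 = 847.17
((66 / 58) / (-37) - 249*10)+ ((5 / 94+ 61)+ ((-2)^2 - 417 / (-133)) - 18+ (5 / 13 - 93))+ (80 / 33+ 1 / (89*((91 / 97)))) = -1295837991147715 / 512184598926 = -2530.02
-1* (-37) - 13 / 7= 246 / 7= 35.14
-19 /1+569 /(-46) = -31.37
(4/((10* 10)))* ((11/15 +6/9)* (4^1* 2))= 0.45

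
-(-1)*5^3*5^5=390625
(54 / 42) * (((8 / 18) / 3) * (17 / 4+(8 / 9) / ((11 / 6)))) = 625 / 693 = 0.90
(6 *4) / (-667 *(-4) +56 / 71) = 426 / 47371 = 0.01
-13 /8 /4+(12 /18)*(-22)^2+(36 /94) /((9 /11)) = 1456151 /4512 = 322.73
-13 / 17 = -0.76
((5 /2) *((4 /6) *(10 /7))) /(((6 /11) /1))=275 /63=4.37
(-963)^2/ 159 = 309123/ 53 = 5832.51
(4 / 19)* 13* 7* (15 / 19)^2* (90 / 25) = 294840 / 6859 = 42.99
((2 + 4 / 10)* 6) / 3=24 / 5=4.80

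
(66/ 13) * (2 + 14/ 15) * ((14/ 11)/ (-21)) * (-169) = 2288/ 15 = 152.53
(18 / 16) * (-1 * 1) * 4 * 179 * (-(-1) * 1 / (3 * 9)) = -179 / 6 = -29.83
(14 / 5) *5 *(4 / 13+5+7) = 2240 / 13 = 172.31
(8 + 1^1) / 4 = 9 / 4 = 2.25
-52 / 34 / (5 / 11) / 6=-143 / 255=-0.56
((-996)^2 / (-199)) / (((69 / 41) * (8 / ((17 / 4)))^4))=-70771268787 / 299958272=-235.94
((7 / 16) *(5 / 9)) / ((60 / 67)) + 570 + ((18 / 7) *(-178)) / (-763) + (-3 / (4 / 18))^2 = 6950743249 / 9229248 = 753.12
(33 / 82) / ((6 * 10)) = 11 / 1640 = 0.01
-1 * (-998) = 998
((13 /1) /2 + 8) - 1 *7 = 7.50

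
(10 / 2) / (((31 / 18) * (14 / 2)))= 90 / 217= 0.41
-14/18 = -7/9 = -0.78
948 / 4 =237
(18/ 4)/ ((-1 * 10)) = -0.45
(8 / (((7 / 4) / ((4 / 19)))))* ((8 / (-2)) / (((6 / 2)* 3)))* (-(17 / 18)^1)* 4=17408 / 10773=1.62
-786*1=-786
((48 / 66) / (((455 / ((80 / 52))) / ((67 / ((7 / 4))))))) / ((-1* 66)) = -4288 / 3006003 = -0.00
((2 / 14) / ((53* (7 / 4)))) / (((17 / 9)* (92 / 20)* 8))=0.00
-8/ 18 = -4/ 9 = -0.44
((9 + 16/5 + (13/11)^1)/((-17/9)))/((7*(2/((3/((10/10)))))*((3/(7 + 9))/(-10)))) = 105984/1309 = 80.97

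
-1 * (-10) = 10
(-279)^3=-21717639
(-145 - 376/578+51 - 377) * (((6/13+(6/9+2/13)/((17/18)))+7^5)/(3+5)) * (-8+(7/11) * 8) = 2025326283148/702559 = 2882784.62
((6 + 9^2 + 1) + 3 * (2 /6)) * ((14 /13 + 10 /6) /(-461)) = -9523 /17979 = -0.53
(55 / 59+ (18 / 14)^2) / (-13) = -7474 / 37583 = -0.20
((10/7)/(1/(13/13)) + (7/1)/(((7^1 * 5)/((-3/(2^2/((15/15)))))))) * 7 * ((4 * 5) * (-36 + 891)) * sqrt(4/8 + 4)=324657.47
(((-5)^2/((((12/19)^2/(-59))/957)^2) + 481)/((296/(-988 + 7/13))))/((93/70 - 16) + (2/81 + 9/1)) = 4666743135124234105095/15769781248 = 295929478141.37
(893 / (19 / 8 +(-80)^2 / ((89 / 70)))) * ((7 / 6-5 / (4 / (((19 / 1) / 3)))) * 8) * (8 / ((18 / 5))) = -76297920 / 3585691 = -21.28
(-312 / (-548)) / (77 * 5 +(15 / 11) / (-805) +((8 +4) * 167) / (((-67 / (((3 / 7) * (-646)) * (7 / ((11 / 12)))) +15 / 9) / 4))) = 209847561 / 1881538548740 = 0.00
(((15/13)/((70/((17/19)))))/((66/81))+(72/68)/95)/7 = 189117/45265220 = 0.00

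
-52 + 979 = 927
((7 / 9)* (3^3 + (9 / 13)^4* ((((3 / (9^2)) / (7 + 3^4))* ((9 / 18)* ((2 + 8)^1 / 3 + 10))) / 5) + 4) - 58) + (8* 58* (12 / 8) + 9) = 3795186247 / 5655078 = 671.11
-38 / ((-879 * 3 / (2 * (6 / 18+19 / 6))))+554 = 1461164 / 2637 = 554.10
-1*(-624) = 624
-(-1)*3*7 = 21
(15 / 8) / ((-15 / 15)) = -15 / 8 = -1.88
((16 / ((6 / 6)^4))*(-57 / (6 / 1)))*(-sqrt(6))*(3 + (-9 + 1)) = -760*sqrt(6) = -1861.61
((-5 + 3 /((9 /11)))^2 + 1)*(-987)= -2741.67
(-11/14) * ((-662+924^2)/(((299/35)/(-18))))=422291430/299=1412345.92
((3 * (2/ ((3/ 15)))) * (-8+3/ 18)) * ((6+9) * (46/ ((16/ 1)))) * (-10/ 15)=27025/ 4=6756.25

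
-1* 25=-25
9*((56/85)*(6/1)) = 3024/85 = 35.58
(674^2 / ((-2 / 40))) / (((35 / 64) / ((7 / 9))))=-12921628.44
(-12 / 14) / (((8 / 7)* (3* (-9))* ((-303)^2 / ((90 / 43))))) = 0.00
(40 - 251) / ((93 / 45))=-3165 / 31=-102.10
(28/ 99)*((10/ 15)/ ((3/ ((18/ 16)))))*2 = 14/ 99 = 0.14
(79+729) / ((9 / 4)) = 3232 / 9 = 359.11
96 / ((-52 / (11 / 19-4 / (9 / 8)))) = 4072 / 741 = 5.50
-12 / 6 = -2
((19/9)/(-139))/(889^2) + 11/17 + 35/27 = 97990319179/50423270121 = 1.94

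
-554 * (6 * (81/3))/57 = -29916/19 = -1574.53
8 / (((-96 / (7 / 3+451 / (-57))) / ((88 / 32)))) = 583 / 456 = 1.28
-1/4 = -0.25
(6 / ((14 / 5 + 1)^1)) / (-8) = -15 / 76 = -0.20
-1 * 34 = -34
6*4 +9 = 33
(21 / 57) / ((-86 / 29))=-203 / 1634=-0.12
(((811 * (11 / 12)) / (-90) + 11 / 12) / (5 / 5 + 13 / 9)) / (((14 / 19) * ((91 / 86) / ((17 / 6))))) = -1430567 / 131040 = -10.92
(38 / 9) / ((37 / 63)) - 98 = -3360 / 37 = -90.81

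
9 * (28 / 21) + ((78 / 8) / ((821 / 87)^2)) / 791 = 25592283879 / 2132665724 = 12.00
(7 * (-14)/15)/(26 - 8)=-49/135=-0.36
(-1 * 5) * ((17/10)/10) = -17/20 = -0.85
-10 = -10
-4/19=-0.21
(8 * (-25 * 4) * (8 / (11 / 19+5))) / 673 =-60800 / 35669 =-1.70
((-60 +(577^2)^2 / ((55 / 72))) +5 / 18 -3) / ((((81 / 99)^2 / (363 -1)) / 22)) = 1726253857896961.83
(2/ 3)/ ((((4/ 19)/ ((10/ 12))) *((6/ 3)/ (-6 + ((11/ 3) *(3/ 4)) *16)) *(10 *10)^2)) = 361/ 72000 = 0.01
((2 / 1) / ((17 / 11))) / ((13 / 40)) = 880 / 221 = 3.98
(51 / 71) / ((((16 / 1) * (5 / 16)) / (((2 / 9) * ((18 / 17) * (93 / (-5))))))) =-1116 / 1775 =-0.63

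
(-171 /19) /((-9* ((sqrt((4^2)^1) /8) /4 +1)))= 8 /9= 0.89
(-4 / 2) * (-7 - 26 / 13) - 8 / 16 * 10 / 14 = 247 / 14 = 17.64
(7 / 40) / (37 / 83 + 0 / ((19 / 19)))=581 / 1480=0.39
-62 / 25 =-2.48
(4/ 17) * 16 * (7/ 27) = 448/ 459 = 0.98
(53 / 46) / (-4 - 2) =-53 / 276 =-0.19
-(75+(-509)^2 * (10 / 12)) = -1295855 / 6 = -215975.83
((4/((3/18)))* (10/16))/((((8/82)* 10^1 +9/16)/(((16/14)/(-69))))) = -26240/162449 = -0.16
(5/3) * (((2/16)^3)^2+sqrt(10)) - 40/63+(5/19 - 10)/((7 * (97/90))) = -58607340565/30437277696+5 * sqrt(10)/3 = 3.34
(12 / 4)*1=3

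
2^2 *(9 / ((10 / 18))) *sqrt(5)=324 *sqrt(5) / 5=144.90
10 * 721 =7210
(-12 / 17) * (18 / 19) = -216 / 323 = -0.67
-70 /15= -14 /3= -4.67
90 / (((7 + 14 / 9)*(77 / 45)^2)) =1640250 / 456533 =3.59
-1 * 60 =-60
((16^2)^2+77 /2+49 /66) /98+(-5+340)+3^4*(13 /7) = 1154.56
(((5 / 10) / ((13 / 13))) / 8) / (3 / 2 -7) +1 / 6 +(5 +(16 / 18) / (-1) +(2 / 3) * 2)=4435 / 792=5.60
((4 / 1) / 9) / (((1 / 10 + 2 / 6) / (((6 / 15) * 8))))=128 / 39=3.28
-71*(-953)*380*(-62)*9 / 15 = -956484168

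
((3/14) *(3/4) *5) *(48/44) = 135/154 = 0.88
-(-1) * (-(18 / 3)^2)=-36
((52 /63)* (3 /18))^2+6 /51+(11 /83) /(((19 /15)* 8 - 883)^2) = 1180020612738853 /8640302705118819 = 0.14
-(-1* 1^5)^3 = 1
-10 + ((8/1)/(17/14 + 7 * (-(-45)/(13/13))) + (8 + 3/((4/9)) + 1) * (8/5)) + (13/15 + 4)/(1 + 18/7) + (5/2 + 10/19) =65124319/3320250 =19.61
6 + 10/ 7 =52/ 7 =7.43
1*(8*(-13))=-104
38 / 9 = 4.22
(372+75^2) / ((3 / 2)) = 3998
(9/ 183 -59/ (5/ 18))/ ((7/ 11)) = -712437/ 2135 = -333.69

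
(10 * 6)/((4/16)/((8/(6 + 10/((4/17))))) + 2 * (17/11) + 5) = 42240/6763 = 6.25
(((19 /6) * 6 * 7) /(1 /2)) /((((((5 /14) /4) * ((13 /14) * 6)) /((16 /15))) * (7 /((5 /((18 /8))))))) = 953344 /5265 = 181.07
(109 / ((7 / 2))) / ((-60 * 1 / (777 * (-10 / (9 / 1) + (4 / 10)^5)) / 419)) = 26160211787 / 140625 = 186028.17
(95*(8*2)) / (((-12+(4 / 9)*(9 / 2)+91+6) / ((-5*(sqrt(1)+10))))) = -83600 / 87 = -960.92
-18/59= -0.31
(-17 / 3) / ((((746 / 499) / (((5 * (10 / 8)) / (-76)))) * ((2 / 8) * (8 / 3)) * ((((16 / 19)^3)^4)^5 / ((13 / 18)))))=7707176135046214639074880932710116545286558432288131479196818394164942357682983525 / 759207116347012632884624602879229114577006520551865963829021698270633547268096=10151.61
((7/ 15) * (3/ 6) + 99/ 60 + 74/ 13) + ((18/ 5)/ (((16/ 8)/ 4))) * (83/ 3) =206.78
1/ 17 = 0.06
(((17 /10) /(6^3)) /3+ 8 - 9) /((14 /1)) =-0.07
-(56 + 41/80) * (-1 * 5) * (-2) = -4521/8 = -565.12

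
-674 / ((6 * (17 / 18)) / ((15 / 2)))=-15165 / 17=-892.06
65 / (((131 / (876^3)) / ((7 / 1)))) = 305860726080 / 131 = 2334814702.90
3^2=9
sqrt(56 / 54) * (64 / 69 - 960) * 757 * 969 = -32361519872 * sqrt(21) / 207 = -716420842.60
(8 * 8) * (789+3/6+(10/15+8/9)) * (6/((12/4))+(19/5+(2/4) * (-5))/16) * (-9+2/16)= -935146.32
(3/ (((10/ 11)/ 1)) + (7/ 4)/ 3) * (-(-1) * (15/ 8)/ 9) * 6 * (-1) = -233/ 48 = -4.85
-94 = -94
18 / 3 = 6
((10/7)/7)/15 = 2/147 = 0.01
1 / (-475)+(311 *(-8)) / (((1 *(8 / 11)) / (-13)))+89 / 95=21125119 / 475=44473.93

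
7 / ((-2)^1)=-7 / 2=-3.50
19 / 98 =0.19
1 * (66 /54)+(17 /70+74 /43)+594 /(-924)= 4921 /1935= 2.54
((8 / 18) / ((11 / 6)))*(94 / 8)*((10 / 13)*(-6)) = -1880 / 143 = -13.15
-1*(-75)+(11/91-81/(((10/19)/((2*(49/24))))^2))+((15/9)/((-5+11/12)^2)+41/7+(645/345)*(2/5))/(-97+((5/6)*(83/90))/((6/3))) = -115071972417803879/23970934769600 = -4800.48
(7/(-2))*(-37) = 259/2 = 129.50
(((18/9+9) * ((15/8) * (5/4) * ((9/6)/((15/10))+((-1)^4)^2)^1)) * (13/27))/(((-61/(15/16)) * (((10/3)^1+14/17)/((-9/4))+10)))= -2734875/58435072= -0.05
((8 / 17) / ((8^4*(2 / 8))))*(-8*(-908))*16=908 / 17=53.41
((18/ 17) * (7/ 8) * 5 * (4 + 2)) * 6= 2835/ 17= 166.76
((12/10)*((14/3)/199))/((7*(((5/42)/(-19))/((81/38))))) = -6804/4975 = -1.37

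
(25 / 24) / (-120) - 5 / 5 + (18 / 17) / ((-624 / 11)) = -130777 / 127296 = -1.03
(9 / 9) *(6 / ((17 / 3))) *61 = 1098 / 17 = 64.59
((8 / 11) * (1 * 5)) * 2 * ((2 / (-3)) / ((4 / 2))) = -80 / 33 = -2.42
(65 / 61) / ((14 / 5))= 325 / 854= 0.38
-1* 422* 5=-2110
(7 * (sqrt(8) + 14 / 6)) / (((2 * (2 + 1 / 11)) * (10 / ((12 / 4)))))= 539 / 460 + 231 * sqrt(2) / 230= 2.59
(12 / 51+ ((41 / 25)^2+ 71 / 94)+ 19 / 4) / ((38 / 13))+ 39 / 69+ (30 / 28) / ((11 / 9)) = 581515795573 / 134427755000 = 4.33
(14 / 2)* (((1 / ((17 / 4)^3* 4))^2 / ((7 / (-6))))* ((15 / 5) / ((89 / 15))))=-69120 / 2148243641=-0.00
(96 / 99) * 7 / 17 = 224 / 561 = 0.40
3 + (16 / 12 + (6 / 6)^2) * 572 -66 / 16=32005 / 24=1333.54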